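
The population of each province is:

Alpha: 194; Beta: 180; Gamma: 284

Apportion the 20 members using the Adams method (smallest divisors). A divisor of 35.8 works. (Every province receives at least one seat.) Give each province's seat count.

With modified divisor 35.8: modified quotas Alpha 5.419, Beta 5.028, Gamma 7.933.
Rounding up: Alpha 6, Beta 6, Gamma 8 (total 20).

Alpha 6; Beta 6; Gamma 8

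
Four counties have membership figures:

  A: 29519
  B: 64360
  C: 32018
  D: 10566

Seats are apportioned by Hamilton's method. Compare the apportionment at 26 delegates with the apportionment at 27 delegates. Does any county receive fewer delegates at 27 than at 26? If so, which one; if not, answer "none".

none

At 26 seats: A 6, B 12, C 6, D 2.
At 27 seats: A 6, B 13, C 6, D 2.
No county's allocation decreased.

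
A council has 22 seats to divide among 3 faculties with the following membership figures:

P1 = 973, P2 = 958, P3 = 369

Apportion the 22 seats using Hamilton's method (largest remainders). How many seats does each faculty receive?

P1 9; P2 9; P3 4

The standard divisor is 2300/22 ≈ 104.545.
Standard quotas: P1 9.307, P2 9.163, P3 3.530.
Lower quotas: P1 9, P2 9, P3 3 (sum 21, leaving 1 seat).
Remainders in descending order: P3 0.530, P1 0.307, P2 0.163.
Largest remainder: P3 receives the extra seat.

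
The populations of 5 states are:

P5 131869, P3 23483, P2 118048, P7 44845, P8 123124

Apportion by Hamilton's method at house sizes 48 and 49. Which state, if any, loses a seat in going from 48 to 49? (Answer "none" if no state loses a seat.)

At 48 seats: P5 14, P3 3, P2 13, P7 5, P8 13.
At 49 seats: P5 15, P3 2, P2 13, P7 5, P8 14.
P3 drops from 3 to 2.

P3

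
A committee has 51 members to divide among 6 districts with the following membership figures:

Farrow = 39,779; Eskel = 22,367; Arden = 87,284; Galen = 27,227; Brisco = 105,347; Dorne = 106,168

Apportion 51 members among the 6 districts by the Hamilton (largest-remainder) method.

Standard divisor: 388172 ÷ 51 ≈ 7611.216.
Standard quotas: Farrow 5.2264, Eskel 2.9387, Arden 11.4678, Galen 3.5772, Brisco 13.8410, Dorne 13.9489.
Lower quotas: Farrow 5, Eskel 2, Arden 11, Galen 3, Brisco 13, Dorne 13 (sum 47, leaving 4 seats).
Remainders in descending order: Dorne 0.9489, Eskel 0.9387, Brisco 0.8410, Galen 0.5772, Arden 0.4678, Farrow 0.2264.
The surplus seats go to Dorne, Eskel, Brisco, Galen.

Farrow 5; Eskel 3; Arden 11; Galen 4; Brisco 14; Dorne 14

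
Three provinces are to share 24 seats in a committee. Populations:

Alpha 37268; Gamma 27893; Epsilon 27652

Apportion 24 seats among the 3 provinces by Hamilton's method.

Alpha: 10; Gamma: 7; Epsilon: 7

The standard divisor is 92813/24 ≈ 3867.208.
Standard quotas: Alpha 9.6369, Gamma 7.2127, Epsilon 7.1504.
Lower quotas: Alpha 9, Gamma 7, Epsilon 7 (sum 23, leaving 1 seat).
Remainders in descending order: Alpha 0.6369, Gamma 0.2127, Epsilon 0.1504.
Largest remainder: Alpha receives the extra seat.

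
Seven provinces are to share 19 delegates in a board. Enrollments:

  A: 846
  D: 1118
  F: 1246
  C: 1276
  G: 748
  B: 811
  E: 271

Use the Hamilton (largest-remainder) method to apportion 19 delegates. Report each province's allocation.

A: 3, D: 3, F: 4, C: 4, G: 2, B: 2, E: 1

The standard divisor is 6316/19 ≈ 332.421.
Standard quotas: A 2.545, D 3.363, F 3.748, C 3.839, G 2.250, B 2.440, E 0.815.
Lower quotas: A 2, D 3, F 3, C 3, G 2, B 2, E 0 (sum 15, leaving 4 seats).
Remainders in descending order: C 0.839, E 0.815, F 0.748, A 0.545, B 0.440, D 0.363, G 0.250.
The surplus seats go to C, E, F, A.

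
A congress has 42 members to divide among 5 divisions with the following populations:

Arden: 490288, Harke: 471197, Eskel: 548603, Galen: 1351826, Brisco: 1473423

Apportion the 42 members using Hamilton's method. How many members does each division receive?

The standard divisor is 4335337/42 ≈ 103222.31.
Standard quotas: Arden 4.7498, Harke 4.5649, Eskel 5.3148, Galen 13.0963, Brisco 14.2743.
Lower quotas: Arden 4, Harke 4, Eskel 5, Galen 13, Brisco 14 (sum 40, leaving 2 seats).
Remainders in descending order: Arden 0.7498, Harke 0.5649, Eskel 0.3148, Brisco 0.2743, Galen 0.0963.
Largest remainders: Arden, Harke receive the extra seats.

Arden 5, Harke 5, Eskel 5, Galen 13, Brisco 14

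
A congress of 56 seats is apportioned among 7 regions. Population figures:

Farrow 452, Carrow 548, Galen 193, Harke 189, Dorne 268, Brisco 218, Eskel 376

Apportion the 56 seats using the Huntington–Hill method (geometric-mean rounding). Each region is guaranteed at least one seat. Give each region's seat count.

Farrow 11, Carrow 14, Galen 5, Harke 5, Dorne 7, Brisco 5, Eskel 9

With divisor 40: modified quotas Farrow 11.300, Carrow 13.700, Galen 4.825, Harke 4.725, Dorne 6.700, Brisco 5.450, Eskel 9.400.
Geometric-mean thresholds: Farrow √(11·12)=11.489, Carrow √(13·14)=13.491, Galen √(4·5)=4.472, Harke √(4·5)=4.472, Dorne √(6·7)=6.481, Brisco √(5·6)=5.477, Eskel √(9·10)=9.487.
Each quota rounded against its threshold gives Farrow 11, Carrow 14, Galen 5, Harke 5, Dorne 7, Brisco 5, Eskel 9 (total 56).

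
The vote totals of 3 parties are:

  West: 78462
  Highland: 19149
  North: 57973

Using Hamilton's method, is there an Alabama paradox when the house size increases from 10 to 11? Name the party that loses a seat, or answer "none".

none

At 10 seats: West 5, Highland 1, North 4.
At 11 seats: West 6, Highland 1, North 4.
No party's allocation decreased.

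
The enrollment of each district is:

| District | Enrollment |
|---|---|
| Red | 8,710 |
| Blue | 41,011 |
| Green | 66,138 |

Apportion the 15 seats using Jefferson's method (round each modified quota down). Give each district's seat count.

Standard divisor 115859/15 ≈ 7723.933; standard quotas: Red 1.128, Blue 5.310, Green 8.563.
Rounding down gives 1, 5, 8 = 14 seats, so the divisor must be adjusted.
With modified divisor 7100: modified quotas Red 1.227, Blue 5.776, Green 9.315.
Rounding down: Red 1, Blue 5, Green 9 (total 15).

Red: 1, Blue: 5, Green: 9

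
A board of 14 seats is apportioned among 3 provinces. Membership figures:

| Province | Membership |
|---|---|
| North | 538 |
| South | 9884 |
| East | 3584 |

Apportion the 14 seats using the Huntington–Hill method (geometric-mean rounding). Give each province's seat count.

With divisor 1038: modified quotas North 0.518, South 9.522, East 3.453.
Geometric-mean thresholds: North (min 1), South √(9·10)=9.487, East √(3·4)=3.464.
Each quota rounded against its threshold gives North 1, South 10, East 3 (total 14).

North=1, South=10, East=3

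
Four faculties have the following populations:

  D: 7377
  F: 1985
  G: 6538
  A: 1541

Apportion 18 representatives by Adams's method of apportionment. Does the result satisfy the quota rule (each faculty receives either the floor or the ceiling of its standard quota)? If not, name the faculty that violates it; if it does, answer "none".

Standard quotas: D 7.613, F 2.049, G 6.748, A 1.590.
Adams allocation: D 7, F 2, G 7, A 2.
Every allocation lies between the lower and upper quota.

none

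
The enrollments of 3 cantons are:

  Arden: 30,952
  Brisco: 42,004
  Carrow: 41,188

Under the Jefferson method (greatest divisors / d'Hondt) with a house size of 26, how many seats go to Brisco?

Standard divisor 114144/26 ≈ 4390.154; standard quotas: Arden 7.050, Brisco 9.568, Carrow 9.382.
Rounding down gives 7, 9, 9 = 25 seats, so the divisor must be adjusted.
With modified divisor 4160: modified quotas Arden 7.440, Brisco 10.097, Carrow 9.901.
Rounding down: Arden 7, Brisco 10, Carrow 9 (total 26).
Brisco receives 10.

10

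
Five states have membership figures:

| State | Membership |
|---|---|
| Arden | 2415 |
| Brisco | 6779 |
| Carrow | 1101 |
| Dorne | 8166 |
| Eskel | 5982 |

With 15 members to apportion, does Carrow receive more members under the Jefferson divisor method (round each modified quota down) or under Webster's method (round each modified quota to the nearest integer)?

Webster

Jefferson: Arden 1, Brisco 4, Carrow 0, Dorne 6, Eskel 4.
Webster: Arden 1, Brisco 4, Carrow 1, Dorne 5, Eskel 4.
Carrow gets 0 under Jefferson and 1 under Webster.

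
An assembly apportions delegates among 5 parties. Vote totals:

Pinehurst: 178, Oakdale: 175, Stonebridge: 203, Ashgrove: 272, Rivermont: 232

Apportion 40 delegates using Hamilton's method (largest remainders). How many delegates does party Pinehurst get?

7

Standard divisor: 1060 ÷ 40 ≈ 26.5.
Standard quotas: Pinehurst 6.717, Oakdale 6.604, Stonebridge 7.660, Ashgrove 10.264, Rivermont 8.755.
Lower quotas: Pinehurst 6, Oakdale 6, Stonebridge 7, Ashgrove 10, Rivermont 8 (sum 37, leaving 3 seats).
Remainders in descending order: Rivermont 0.755, Pinehurst 0.717, Stonebridge 0.660, Oakdale 0.604, Ashgrove 0.264.
The surplus seats go to Rivermont, Pinehurst, Stonebridge.
Pinehurst receives 7.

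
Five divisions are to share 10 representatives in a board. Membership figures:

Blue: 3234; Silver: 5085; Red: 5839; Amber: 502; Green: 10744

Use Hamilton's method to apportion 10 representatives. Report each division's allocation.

Blue: 1; Silver: 2; Red: 3; Amber: 0; Green: 4

Total 25404; standard divisor 25404/10 ≈ 2540.4.
Standard quotas: Blue 1.2730, Silver 2.0017, Red 2.2985, Amber 0.1976, Green 4.2293.
Lower quotas: Blue 1, Silver 2, Red 2, Amber 0, Green 4 (sum 9, leaving 1 seat).
Remainders in descending order: Red 0.2985, Blue 0.2730, Green 0.2293, Amber 0.1976, Silver 0.0017.
Largest remainder: Red receives the extra seat.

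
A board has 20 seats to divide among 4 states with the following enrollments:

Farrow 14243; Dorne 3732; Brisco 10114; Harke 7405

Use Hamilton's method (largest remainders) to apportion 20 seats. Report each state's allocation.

Standard divisor: 35494 ÷ 20 ≈ 1774.7.
Standard quotas: Farrow 8.0256, Dorne 2.1029, Brisco 5.6990, Harke 4.1725.
Lower quotas: Farrow 8, Dorne 2, Brisco 5, Harke 4 (sum 19, leaving 1 seat).
Remainders in descending order: Brisco 0.6990, Harke 0.1725, Dorne 0.1029, Farrow 0.0256.
Largest remainder: Brisco receives the extra seat.

Farrow 8; Dorne 2; Brisco 6; Harke 4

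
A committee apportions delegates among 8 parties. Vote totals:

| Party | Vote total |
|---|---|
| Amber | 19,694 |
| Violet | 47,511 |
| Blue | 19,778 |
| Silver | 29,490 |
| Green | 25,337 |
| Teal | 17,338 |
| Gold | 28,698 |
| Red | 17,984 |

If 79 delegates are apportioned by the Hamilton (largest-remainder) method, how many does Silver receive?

Total 205830; standard divisor 205830/79 ≈ 2605.443.
Standard quotas: Amber 7.5588, Violet 18.2353, Blue 7.5910, Silver 11.3186, Green 9.7246, Teal 6.6545, Gold 11.0146, Red 6.9025.
Lower quotas: Amber 7, Violet 18, Blue 7, Silver 11, Green 9, Teal 6, Gold 11, Red 6 (sum 75, leaving 4 seats).
Remainders in descending order: Red 0.9025, Green 0.7246, Teal 0.6545, Blue 0.5910, Amber 0.5588, Silver 0.3186, Violet 0.2353, Gold 0.0146.
The surplus seats go to Red, Green, Teal, Blue.
Silver receives 11.

11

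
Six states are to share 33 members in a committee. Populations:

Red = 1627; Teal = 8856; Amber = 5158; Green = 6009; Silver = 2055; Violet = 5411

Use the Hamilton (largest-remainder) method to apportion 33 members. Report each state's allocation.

The standard divisor is 29116/33 ≈ 882.303.
Standard quotas: Red 1.8440, Teal 10.0374, Amber 5.8461, Green 6.8106, Silver 2.3291, Violet 6.1328.
Lower quotas: Red 1, Teal 10, Amber 5, Green 6, Silver 2, Violet 6 (sum 30, leaving 3 seats).
Remainders in descending order: Amber 0.8461, Red 0.8440, Green 0.8106, Silver 0.3291, Violet 0.1328, Teal 0.0374.
Largest remainders: Amber, Red, Green receive the extra seats.

Red 2, Teal 10, Amber 6, Green 7, Silver 2, Violet 6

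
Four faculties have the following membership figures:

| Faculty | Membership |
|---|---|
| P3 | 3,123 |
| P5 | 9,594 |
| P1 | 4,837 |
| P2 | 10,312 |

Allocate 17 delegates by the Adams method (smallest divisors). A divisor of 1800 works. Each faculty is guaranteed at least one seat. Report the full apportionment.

P3: 2, P5: 6, P1: 3, P2: 6

With modified divisor 1800: modified quotas P3 1.735, P5 5.330, P1 2.687, P2 5.729.
Rounding up: P3 2, P5 6, P1 3, P2 6 (total 17).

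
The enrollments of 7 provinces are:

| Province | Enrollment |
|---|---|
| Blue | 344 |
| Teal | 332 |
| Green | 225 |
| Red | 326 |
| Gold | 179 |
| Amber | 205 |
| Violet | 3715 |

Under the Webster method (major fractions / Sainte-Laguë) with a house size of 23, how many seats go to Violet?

16

Standard divisor 5326/23 ≈ 231.565; standard quotas: Blue 1.486, Teal 1.434, Green 0.972, Red 1.408, Gold 0.773, Amber 0.885, Violet 16.043.
Rounding to the nearest integer gives 1, 1, 1, 1, 1, 1, 16 = 22 seats, so the divisor must be adjusted.
With modified divisor 225.99: modified quotas Blue 1.522, Teal 1.469, Green 0.996, Red 1.443, Gold 0.792, Amber 0.907, Violet 16.439.
Rounding to the nearest integer: Blue 2, Teal 1, Green 1, Red 1, Gold 1, Amber 1, Violet 16 (total 23).
Violet receives 16.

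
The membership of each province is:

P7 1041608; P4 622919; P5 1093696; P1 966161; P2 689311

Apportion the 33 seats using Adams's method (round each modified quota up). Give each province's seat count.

P7 8; P4 5; P5 8; P1 7; P2 5

Standard divisor 4413695/33 ≈ 133748.333; standard quotas: P7 7.788, P4 4.657, P5 8.177, P1 7.224, P2 5.154.
Rounding up gives 8, 5, 9, 8, 6 = 36 seats, so the divisor must be adjusted.
With modified divisor 143400: modified quotas P7 7.264, P4 4.344, P5 7.627, P1 6.738, P2 4.807.
Rounding up: P7 8, P4 5, P5 8, P1 7, P2 5 (total 33).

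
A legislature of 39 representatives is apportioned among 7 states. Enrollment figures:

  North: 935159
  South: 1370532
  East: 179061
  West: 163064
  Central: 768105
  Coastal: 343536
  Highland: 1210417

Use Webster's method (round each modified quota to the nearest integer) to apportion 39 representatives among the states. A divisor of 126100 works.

North 7; South 11; East 1; West 1; Central 6; Coastal 3; Highland 10

With modified divisor 126100: modified quotas North 7.416, South 10.869, East 1.420, West 1.293, Central 6.091, Coastal 2.724, Highland 9.599.
Rounding to the nearest integer: North 7, South 11, East 1, West 1, Central 6, Coastal 3, Highland 10 (total 39).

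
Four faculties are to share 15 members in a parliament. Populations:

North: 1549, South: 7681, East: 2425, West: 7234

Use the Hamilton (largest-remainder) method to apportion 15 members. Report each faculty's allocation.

Standard divisor: 18889 ÷ 15 ≈ 1259.267.
Standard quotas: North 1.2301, South 6.0996, East 1.9257, West 5.7446.
Lower quotas: North 1, South 6, East 1, West 5 (sum 13, leaving 2 seats).
Remainders in descending order: East 0.9257, West 0.7446, North 0.2301, South 0.0996.
The surplus seats go to East, West.

North=1, South=6, East=2, West=6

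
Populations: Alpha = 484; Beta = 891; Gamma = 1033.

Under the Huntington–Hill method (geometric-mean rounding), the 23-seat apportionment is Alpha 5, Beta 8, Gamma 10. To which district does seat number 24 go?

Beta

Priority for the next seat is population ÷ (√(s·(s+1))).
Priorities: Alpha 88.366, Beta 105.005, Gamma 98.493.
Highest priority: Beta.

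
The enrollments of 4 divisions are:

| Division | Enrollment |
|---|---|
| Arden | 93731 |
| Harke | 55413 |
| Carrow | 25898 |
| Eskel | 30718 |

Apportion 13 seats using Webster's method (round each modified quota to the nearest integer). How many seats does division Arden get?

6

Standard divisor 205760/13 ≈ 15827.692; standard quotas: Arden 5.922, Harke 3.501, Carrow 1.636, Eskel 1.941.
Rounding to the nearest integer gives 6, 4, 2, 2 = 14 seats, so the divisor must be adjusted.
With modified divisor 16400: modified quotas Arden 5.715, Harke 3.379, Carrow 1.579, Eskel 1.873.
Rounding to the nearest integer: Arden 6, Harke 3, Carrow 2, Eskel 2 (total 13).
Arden receives 6.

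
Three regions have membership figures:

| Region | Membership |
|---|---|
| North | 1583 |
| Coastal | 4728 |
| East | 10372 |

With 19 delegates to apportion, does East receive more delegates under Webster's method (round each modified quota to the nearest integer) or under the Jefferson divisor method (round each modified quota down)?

Webster: North 2, Coastal 5, East 12.
Jefferson: North 1, Coastal 5, East 13.
East gets 12 under Webster and 13 under Jefferson.

Jefferson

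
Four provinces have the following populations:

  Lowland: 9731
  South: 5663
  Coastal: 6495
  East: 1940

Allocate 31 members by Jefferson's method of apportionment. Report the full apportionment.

Lowland=13, South=7, Coastal=9, East=2

Standard divisor 23829/31 ≈ 768.677; standard quotas: Lowland 12.659, South 7.367, Coastal 8.450, East 2.524.
Rounding down gives 12, 7, 8, 2 = 29 seats, so the divisor must be adjusted.
With modified divisor 710: modified quotas Lowland 13.706, South 7.976, Coastal 9.148, East 2.732.
Rounding down: Lowland 13, South 7, Coastal 9, East 2 (total 31).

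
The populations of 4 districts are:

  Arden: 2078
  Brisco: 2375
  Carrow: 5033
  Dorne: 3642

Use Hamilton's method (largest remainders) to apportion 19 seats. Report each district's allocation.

Arden 3, Brisco 4, Carrow 7, Dorne 5

Total 13128; standard divisor 13128/19 ≈ 690.947.
Standard quotas: Arden 3.0075, Brisco 3.4373, Carrow 7.2842, Dorne 5.2710.
Lower quotas: Arden 3, Brisco 3, Carrow 7, Dorne 5 (sum 18, leaving 1 seat).
Remainders in descending order: Brisco 0.4373, Carrow 0.2842, Dorne 0.2710, Arden 0.0075.
Largest remainder: Brisco receives the extra seat.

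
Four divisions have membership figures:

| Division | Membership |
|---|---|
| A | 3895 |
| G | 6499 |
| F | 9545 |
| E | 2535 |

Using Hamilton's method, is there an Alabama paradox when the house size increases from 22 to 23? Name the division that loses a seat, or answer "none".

At 22 seats: A 4, G 6, F 9, E 3.
At 23 seats: A 4, G 7, F 10, E 2.
E drops from 3 to 2.

E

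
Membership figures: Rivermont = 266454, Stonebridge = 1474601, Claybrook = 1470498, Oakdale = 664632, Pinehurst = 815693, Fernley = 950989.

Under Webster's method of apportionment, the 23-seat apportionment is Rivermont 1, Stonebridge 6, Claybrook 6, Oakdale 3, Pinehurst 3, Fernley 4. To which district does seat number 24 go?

Priority for the next seat is population ÷ (current seats + 0.5).
Priorities: Rivermont 177636.000, Stonebridge 226861.692, Claybrook 226230.462, Oakdale 189894.857, Pinehurst 233055.143, Fernley 211330.889.
Highest priority: Pinehurst.

Pinehurst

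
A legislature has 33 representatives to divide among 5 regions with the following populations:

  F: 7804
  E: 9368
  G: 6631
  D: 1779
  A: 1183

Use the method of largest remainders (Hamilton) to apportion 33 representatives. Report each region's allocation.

Standard divisor: 26765 ÷ 33 ≈ 811.061.
Standard quotas: F 9.6220, E 11.5503, G 8.1757, D 2.1934, A 1.4586.
Lower quotas: F 9, E 11, G 8, D 2, A 1 (sum 31, leaving 2 seats).
Remainders in descending order: F 0.6220, E 0.5503, A 0.4586, D 0.1934, G 0.1757.
The surplus seats go to F, E.

F: 10; E: 12; G: 8; D: 2; A: 1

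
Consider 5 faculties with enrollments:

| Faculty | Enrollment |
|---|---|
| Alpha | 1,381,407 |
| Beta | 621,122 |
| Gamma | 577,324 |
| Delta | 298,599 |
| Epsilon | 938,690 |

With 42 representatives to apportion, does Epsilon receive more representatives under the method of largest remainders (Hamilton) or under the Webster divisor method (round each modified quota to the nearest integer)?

Webster

Hamilton: Alpha 15, Beta 7, Gamma 7, Delta 3, Epsilon 10.
Webster: Alpha 15, Beta 7, Gamma 6, Delta 3, Epsilon 11.
Epsilon gets 10 under Hamilton and 11 under Webster.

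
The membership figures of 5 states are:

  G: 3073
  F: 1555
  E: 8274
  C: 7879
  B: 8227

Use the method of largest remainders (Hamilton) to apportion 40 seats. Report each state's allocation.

G: 4, F: 2, E: 12, C: 11, B: 11

The standard divisor is 29008/40 ≈ 725.2.
Standard quotas: G 4.2375, F 2.1442, E 11.4093, C 10.8646, B 11.3445.
Lower quotas: G 4, F 2, E 11, C 10, B 11 (sum 38, leaving 2 seats).
Remainders in descending order: C 0.8646, E 0.4093, B 0.3445, G 0.2375, F 0.1442.
Largest remainders: C, E receive the extra seats.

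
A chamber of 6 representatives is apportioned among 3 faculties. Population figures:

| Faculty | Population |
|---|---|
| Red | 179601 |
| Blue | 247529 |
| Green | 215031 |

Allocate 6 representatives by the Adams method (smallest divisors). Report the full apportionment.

Standard divisor 642161/6 ≈ 107026.833; standard quotas: Red 1.678, Blue 2.313, Green 2.009.
Rounding up gives 2, 3, 3 = 8 seats, so the divisor must be adjusted.
With modified divisor 151700: modified quotas Red 1.184, Blue 1.632, Green 1.417.
Rounding up: Red 2, Blue 2, Green 2 (total 6).

Red=2, Blue=2, Green=2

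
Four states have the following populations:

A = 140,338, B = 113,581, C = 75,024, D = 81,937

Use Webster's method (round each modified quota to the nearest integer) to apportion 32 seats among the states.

A 11, B 9, C 6, D 6

Standard divisor 410880/32 ≈ 12840; standard quotas: A 10.930, B 8.846, C 5.843, D 6.381.
Rounding to the nearest integer gives A 11, B 9, C 6, D 6 — total 32, matching the house size, so no adjustment is needed.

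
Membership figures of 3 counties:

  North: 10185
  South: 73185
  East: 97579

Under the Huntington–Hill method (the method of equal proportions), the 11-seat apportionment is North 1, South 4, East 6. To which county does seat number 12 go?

Priority for the next seat is population ÷ (√(s·(s+1))).
Priorities: North 7201.883, South 16364.663, East 15056.767.
Highest priority: South.

South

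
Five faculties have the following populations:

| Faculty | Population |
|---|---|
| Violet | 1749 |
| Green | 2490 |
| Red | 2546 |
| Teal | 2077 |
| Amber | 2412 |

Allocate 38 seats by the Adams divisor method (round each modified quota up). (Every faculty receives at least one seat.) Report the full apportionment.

Violet 6, Green 8, Red 9, Teal 7, Amber 8

Standard divisor 11274/38 ≈ 296.684; standard quotas: Violet 5.895, Green 8.393, Red 8.582, Teal 7.001, Amber 8.130.
Rounding up gives 6, 9, 9, 8, 9 = 41 seats, so the divisor must be adjusted.
With modified divisor 315: modified quotas Violet 5.552, Green 7.905, Red 8.083, Teal 6.594, Amber 7.657.
Rounding up: Violet 6, Green 8, Red 9, Teal 7, Amber 8 (total 38).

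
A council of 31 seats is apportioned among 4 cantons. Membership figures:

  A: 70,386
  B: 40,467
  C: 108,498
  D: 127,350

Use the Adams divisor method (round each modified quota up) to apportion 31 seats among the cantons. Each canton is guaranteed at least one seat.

A 6; B 4; C 10; D 11

Standard divisor 346701/31 ≈ 11183.903; standard quotas: A 6.294, B 3.618, C 9.701, D 11.387.
Rounding up gives 7, 4, 10, 12 = 33 seats, so the divisor must be adjusted.
With modified divisor 11900: modified quotas A 5.915, B 3.401, C 9.117, D 10.702.
Rounding up: A 6, B 4, C 10, D 11 (total 31).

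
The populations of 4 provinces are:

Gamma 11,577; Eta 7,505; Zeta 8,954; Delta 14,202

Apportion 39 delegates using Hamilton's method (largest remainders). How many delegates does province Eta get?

Total 42238; standard divisor 42238/39 ≈ 1083.026.
Standard quotas: Gamma 10.6895, Eta 6.9297, Zeta 8.2676, Delta 13.1133.
Lower quotas: Gamma 10, Eta 6, Zeta 8, Delta 13 (sum 37, leaving 2 seats).
Remainders in descending order: Eta 0.9297, Gamma 0.6895, Zeta 0.2676, Delta 0.1133.
The surplus seats go to Eta, Gamma.
Eta receives 7.

7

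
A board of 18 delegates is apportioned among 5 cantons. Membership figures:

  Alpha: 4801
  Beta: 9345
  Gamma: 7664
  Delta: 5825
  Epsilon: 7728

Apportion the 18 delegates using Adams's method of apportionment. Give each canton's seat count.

Alpha: 3; Beta: 4; Gamma: 4; Delta: 3; Epsilon: 4

Standard divisor 35363/18 ≈ 1964.611; standard quotas: Alpha 2.444, Beta 4.757, Gamma 3.901, Delta 2.965, Epsilon 3.934.
Rounding up gives 3, 5, 4, 3, 4 = 19 seats, so the divisor must be adjusted.
With modified divisor 2370: modified quotas Alpha 2.026, Beta 3.943, Gamma 3.234, Delta 2.458, Epsilon 3.261.
Rounding up: Alpha 3, Beta 4, Gamma 4, Delta 3, Epsilon 4 (total 18).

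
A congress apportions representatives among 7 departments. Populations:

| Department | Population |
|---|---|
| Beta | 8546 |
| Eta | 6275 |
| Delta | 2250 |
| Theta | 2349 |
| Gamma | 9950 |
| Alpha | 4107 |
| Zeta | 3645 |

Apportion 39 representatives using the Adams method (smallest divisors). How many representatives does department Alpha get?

Standard divisor 37122/39 ≈ 951.846; standard quotas: Beta 8.978, Eta 6.592, Delta 2.364, Theta 2.468, Gamma 10.453, Alpha 4.315, Zeta 3.829.
Rounding up gives 9, 7, 3, 3, 11, 5, 4 = 42 seats, so the divisor must be adjusted.
With modified divisor 1060: modified quotas Beta 8.062, Eta 5.920, Delta 2.123, Theta 2.216, Gamma 9.387, Alpha 3.875, Zeta 3.439.
Rounding up: Beta 9, Eta 6, Delta 3, Theta 3, Gamma 10, Alpha 4, Zeta 4 (total 39).
Alpha receives 4.

4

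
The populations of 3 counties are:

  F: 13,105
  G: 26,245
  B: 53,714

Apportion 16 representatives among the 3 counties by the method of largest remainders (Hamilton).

F 2, G 5, B 9

Standard divisor: 93064 ÷ 16 ≈ 5816.5.
Standard quotas: F 2.2531, G 4.5122, B 9.2348.
Lower quotas: F 2, G 4, B 9 (sum 15, leaving 1 seat).
Remainders in descending order: G 0.5122, F 0.2531, B 0.2348.
Largest remainder: G receives the extra seat.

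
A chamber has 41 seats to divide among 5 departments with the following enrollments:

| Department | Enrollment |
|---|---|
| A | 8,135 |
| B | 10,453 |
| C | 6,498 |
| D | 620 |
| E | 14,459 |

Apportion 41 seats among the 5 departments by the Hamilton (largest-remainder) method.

A 8, B 11, C 7, D 0, E 15

The standard divisor is 40165/41 ≈ 979.634.
Standard quotas: A 8.3041, B 10.6703, C 6.6331, D 0.6329, E 14.7596.
Lower quotas: A 8, B 10, C 6, D 0, E 14 (sum 38, leaving 3 seats).
Remainders in descending order: E 0.7596, B 0.6703, C 0.6331, D 0.6329, A 0.3041.
Largest remainders: E, B, C receive the extra seats.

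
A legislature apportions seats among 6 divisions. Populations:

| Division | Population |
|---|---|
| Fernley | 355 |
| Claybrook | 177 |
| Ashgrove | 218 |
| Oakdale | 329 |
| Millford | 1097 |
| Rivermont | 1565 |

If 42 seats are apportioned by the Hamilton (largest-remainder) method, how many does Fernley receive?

Total 3741; standard divisor 3741/42 ≈ 89.071.
Standard quotas: Fernley 3.986, Claybrook 1.987, Ashgrove 2.447, Oakdale 3.694, Millford 12.316, Rivermont 17.570.
Lower quotas: Fernley 3, Claybrook 1, Ashgrove 2, Oakdale 3, Millford 12, Rivermont 17 (sum 38, leaving 4 seats).
Remainders in descending order: Claybrook 0.987, Fernley 0.986, Oakdale 0.694, Rivermont 0.570, Ashgrove 0.447, Millford 0.316.
Largest remainders: Claybrook, Fernley, Oakdale, Rivermont receive the extra seats.
Fernley receives 4.

4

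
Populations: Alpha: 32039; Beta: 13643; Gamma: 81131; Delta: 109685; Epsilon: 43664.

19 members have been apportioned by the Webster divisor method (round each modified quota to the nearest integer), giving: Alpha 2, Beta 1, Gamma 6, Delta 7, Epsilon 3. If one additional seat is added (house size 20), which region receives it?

Priority for the next seat is population ÷ (current seats + 0.5).
Priorities: Alpha 12815.600, Beta 9095.333, Gamma 12481.692, Delta 14624.667, Epsilon 12475.429.
Highest priority: Delta.

Delta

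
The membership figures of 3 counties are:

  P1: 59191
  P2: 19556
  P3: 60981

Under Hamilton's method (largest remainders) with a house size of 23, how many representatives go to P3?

Standard divisor: 139728 ÷ 23 ≈ 6075.13.
Standard quotas: P1 9.7432, P2 3.2190, P3 10.0378.
Lower quotas: P1 9, P2 3, P3 10 (sum 22, leaving 1 seat).
Remainders in descending order: P1 0.7432, P2 0.2190, P3 0.0378.
The surplus seat goes to P1.
P3 receives 10.

10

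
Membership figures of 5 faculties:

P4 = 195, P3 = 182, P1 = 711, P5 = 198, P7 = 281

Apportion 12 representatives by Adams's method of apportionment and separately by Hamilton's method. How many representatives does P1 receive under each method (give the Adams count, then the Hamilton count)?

Adams: P4 2, P3 2, P1 4, P5 2, P7 2.
Hamilton: P4 2, P3 1, P1 5, P5 2, P7 2.
P1 gets 4 under Adams and 5 under Hamilton.

4 and 5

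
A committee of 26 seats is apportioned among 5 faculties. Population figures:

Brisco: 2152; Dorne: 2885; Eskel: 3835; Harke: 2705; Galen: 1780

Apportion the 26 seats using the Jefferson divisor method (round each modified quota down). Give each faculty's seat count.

Standard divisor 13357/26 ≈ 513.731; standard quotas: Brisco 4.189, Dorne 5.616, Eskel 7.465, Harke 5.265, Galen 3.465.
Rounding down gives 4, 5, 7, 5, 3 = 24 seats, so the divisor must be adjusted.
With modified divisor 470: modified quotas Brisco 4.579, Dorne 6.138, Eskel 8.160, Harke 5.755, Galen 3.787.
Rounding down: Brisco 4, Dorne 6, Eskel 8, Harke 5, Galen 3 (total 26).

Brisco: 4; Dorne: 6; Eskel: 8; Harke: 5; Galen: 3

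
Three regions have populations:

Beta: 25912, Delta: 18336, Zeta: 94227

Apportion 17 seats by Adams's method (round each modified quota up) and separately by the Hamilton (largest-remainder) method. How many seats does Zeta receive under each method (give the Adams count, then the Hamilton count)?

Adams: Beta 3, Delta 3, Zeta 11.
Hamilton: Beta 3, Delta 2, Zeta 12.
Zeta gets 11 under Adams and 12 under Hamilton.

11 and 12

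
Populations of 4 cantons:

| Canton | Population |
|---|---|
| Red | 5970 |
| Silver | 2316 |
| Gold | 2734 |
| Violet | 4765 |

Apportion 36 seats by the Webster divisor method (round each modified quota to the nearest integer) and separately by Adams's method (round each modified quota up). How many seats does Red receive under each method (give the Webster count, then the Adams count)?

Webster: Red 14, Silver 5, Gold 6, Violet 11.
Adams: Red 13, Silver 6, Gold 6, Violet 11.
Red gets 14 under Webster and 13 under Adams.

14 and 13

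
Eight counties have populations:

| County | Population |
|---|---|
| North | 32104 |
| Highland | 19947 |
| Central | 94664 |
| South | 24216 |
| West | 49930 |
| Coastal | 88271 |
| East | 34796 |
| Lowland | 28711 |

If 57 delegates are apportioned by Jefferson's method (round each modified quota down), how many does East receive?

5

Standard divisor 372639/57 ≈ 6537.526; standard quotas: North 4.911, Highland 3.051, Central 14.480, South 3.704, West 7.637, Coastal 13.502, East 5.323, Lowland 4.392.
Rounding down gives 4, 3, 14, 3, 7, 13, 5, 4 = 53 seats, so the divisor must be adjusted.
With modified divisor 6100: modified quotas North 5.263, Highland 3.270, Central 15.519, South 3.970, West 8.185, Coastal 14.471, East 5.704, Lowland 4.707.
Rounding down: North 5, Highland 3, Central 15, South 3, West 8, Coastal 14, East 5, Lowland 4 (total 57).
East receives 5.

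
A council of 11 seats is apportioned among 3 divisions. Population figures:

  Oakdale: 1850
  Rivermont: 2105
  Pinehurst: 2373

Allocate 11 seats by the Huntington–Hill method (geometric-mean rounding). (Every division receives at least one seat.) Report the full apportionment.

Oakdale 3, Rivermont 4, Pinehurst 4

With divisor 571: modified quotas Oakdale 3.240, Rivermont 3.687, Pinehurst 4.156.
Geometric-mean thresholds: Oakdale √(3·4)=3.464, Rivermont √(3·4)=3.464, Pinehurst √(4·5)=4.472.
Each quota rounded against its threshold gives Oakdale 3, Rivermont 4, Pinehurst 4 (total 11).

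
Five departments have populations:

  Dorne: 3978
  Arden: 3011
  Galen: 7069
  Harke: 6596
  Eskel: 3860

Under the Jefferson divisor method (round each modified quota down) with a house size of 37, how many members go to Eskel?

6

Standard divisor 24514/37 ≈ 662.541; standard quotas: Dorne 6.004, Arden 4.545, Galen 10.670, Harke 9.956, Eskel 5.826.
Rounding down gives 6, 4, 10, 9, 5 = 34 seats, so the divisor must be adjusted.
With modified divisor 620: modified quotas Dorne 6.416, Arden 4.856, Galen 11.402, Harke 10.639, Eskel 6.226.
Rounding down: Dorne 6, Arden 4, Galen 11, Harke 10, Eskel 6 (total 37).
Eskel receives 6.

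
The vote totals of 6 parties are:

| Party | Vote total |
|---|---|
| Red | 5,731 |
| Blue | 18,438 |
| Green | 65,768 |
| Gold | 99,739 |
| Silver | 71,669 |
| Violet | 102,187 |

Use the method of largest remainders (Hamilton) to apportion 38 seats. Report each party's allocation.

Red 1; Blue 2; Green 7; Gold 10; Silver 7; Violet 11

Standard divisor: 363532 ÷ 38 ≈ 9566.632.
Standard quotas: Red 0.5991, Blue 1.9273, Green 6.8747, Gold 10.4257, Silver 7.4916, Violet 10.6816.
Lower quotas: Red 0, Blue 1, Green 6, Gold 10, Silver 7, Violet 10 (sum 34, leaving 4 seats).
Remainders in descending order: Blue 0.9273, Green 0.8747, Violet 0.6816, Red 0.5991, Silver 0.4916, Gold 0.4257.
The surplus seats go to Blue, Green, Violet, Red.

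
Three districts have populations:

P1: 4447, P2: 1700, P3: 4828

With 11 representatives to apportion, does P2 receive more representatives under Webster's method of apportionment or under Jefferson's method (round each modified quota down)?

Webster

Webster: P1 4, P2 2, P3 5.
Jefferson: P1 5, P2 1, P3 5.
P2 gets 2 under Webster and 1 under Jefferson.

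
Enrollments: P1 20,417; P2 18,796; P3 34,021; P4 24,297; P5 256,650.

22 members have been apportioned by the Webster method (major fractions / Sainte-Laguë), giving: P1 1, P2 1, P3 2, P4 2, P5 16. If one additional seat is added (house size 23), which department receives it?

Priority for the next seat is population ÷ (current seats + 0.5).
Priorities: P1 13611.333, P2 12530.667, P3 13608.400, P4 9718.800, P5 15554.545.
Highest priority: P5.

P5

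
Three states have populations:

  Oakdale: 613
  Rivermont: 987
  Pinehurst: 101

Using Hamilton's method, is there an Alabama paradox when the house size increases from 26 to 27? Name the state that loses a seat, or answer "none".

Pinehurst

At 26 seats: Oakdale 9, Rivermont 15, Pinehurst 2.
At 27 seats: Oakdale 10, Rivermont 16, Pinehurst 1.
Pinehurst drops from 2 to 1.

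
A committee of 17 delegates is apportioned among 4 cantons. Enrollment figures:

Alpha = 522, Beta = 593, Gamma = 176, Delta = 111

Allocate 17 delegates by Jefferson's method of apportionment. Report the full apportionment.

Standard divisor 1402/17 ≈ 82.471; standard quotas: Alpha 6.330, Beta 7.190, Gamma 2.134, Delta 1.346.
Rounding down gives 6, 7, 2, 1 = 16 seats, so the divisor must be adjusted.
With modified divisor 74.35: modified quotas Alpha 7.021, Beta 7.976, Gamma 2.367, Delta 1.493.
Rounding down: Alpha 7, Beta 7, Gamma 2, Delta 1 (total 17).

Alpha 7, Beta 7, Gamma 2, Delta 1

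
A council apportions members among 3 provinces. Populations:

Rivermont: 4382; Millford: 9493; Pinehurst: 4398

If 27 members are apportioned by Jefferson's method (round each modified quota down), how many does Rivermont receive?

6

Standard divisor 18273/27 ≈ 676.778; standard quotas: Rivermont 6.475, Millford 14.027, Pinehurst 6.498.
Rounding down gives 6, 14, 6 = 26 seats, so the divisor must be adjusted.
With modified divisor 631: modified quotas Rivermont 6.945, Millford 15.044, Pinehurst 6.970.
Rounding down: Rivermont 6, Millford 15, Pinehurst 6 (total 27).
Rivermont receives 6.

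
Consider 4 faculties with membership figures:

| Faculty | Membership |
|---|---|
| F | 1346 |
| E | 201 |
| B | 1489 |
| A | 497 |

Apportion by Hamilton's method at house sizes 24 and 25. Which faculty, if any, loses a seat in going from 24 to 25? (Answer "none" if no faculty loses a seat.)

A

At 24 seats: F 9, E 1, B 10, A 4.
At 25 seats: F 10, E 1, B 11, A 3.
A drops from 4 to 3.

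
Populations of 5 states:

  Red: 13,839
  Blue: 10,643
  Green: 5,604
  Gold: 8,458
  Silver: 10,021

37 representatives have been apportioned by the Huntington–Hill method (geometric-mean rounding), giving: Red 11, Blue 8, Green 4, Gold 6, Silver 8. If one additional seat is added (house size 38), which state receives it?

Gold

Priority for the next seat is population ÷ (√(s·(s+1))).
Priorities: Red 1204.530, Blue 1254.290, Green 1253.092, Gold 1305.098, Silver 1180.986.
Highest priority: Gold.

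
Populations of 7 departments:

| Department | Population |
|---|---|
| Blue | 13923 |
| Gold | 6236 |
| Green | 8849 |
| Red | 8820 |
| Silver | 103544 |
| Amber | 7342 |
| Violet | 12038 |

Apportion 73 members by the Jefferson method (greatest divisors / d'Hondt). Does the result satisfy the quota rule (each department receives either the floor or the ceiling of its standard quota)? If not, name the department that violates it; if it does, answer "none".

Standard quotas: Blue 6.323, Gold 2.832, Green 4.018, Red 4.005, Silver 47.021, Amber 3.334, Violet 5.467.
Jefferson allocation: Blue 6, Gold 2, Green 4, Red 4, Silver 49, Amber 3, Violet 5.
Silver has quota 47.021 (lower 47, upper 48) but receives 49 — outside the quota interval.

Silver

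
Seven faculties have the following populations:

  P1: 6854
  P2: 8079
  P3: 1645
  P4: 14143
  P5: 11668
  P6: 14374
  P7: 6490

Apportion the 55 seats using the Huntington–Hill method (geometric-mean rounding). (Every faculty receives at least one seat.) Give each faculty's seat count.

P1: 6; P2: 7; P3: 2; P4: 12; P5: 10; P6: 12; P7: 6

With divisor 1157: modified quotas P1 5.924, P2 6.983, P3 1.422, P4 12.224, P5 10.085, P6 12.424, P7 5.609.
Geometric-mean thresholds: P1 √(5·6)=5.477, P2 √(6·7)=6.481, P3 √(1·2)=1.414, P4 √(12·13)=12.490, P5 √(10·11)=10.488, P6 √(12·13)=12.490, P7 √(5·6)=5.477.
Each quota rounded against its threshold gives P1 6, P2 7, P3 2, P4 12, P5 10, P6 12, P7 6 (total 55).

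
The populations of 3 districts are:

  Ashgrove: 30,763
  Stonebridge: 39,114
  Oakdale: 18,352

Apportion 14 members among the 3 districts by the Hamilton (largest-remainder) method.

Total 88229; standard divisor 88229/14 ≈ 6302.071.
Standard quotas: Ashgrove 4.8814, Stonebridge 6.2065, Oakdale 2.9121.
Lower quotas: Ashgrove 4, Stonebridge 6, Oakdale 2 (sum 12, leaving 2 seats).
Remainders in descending order: Oakdale 0.9121, Ashgrove 0.8814, Stonebridge 0.2065.
Largest remainders: Oakdale, Ashgrove receive the extra seats.

Ashgrove=5, Stonebridge=6, Oakdale=3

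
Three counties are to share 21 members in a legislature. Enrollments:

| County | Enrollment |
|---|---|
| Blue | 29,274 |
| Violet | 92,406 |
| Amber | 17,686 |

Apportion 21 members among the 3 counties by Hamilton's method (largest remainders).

Blue 4, Violet 14, Amber 3

Standard divisor: 139366 ÷ 21 ≈ 6636.476.
Standard quotas: Blue 4.4111, Violet 13.9240, Amber 2.6650.
Lower quotas: Blue 4, Violet 13, Amber 2 (sum 19, leaving 2 seats).
Remainders in descending order: Violet 0.9240, Amber 0.6650, Blue 0.4111.
Largest remainders: Violet, Amber receive the extra seats.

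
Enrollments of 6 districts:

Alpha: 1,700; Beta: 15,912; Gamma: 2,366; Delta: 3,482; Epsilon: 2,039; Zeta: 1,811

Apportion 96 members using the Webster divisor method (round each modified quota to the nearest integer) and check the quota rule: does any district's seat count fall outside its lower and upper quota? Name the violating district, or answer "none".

Standard quotas: Alpha 5.976, Beta 55.934, Gamma 8.317, Delta 12.240, Epsilon 7.167, Zeta 6.366.
Webster allocation: Alpha 6, Beta 57, Gamma 8, Delta 12, Epsilon 7, Zeta 6.
Beta has quota 55.934 (lower 55, upper 56) but receives 57 — outside the quota interval.

Beta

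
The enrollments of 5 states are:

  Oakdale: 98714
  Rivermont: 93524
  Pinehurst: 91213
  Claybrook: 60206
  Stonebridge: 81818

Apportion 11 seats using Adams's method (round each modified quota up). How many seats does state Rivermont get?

2

Standard divisor 425475/11 ≈ 38679.545; standard quotas: Oakdale 2.552, Rivermont 2.418, Pinehurst 2.358, Claybrook 1.557, Stonebridge 2.115.
Rounding up gives 3, 3, 3, 2, 3 = 14 seats, so the divisor must be adjusted.
With modified divisor 48100: modified quotas Oakdale 2.052, Rivermont 1.944, Pinehurst 1.896, Claybrook 1.252, Stonebridge 1.701.
Rounding up: Oakdale 3, Rivermont 2, Pinehurst 2, Claybrook 2, Stonebridge 2 (total 11).
Rivermont receives 2.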